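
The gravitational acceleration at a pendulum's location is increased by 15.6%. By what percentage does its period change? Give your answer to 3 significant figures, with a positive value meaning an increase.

-6.99%

T ∝ 1/√g, so T'/T = 1/√(1.156) = 0.9301.
Percentage change in T = (0.9301 − 1) × 100% = -6.99%.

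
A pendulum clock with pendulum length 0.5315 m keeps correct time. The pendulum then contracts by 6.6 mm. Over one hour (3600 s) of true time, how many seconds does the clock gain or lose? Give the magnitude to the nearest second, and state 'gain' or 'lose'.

T ∝ √L, so T'/T = √(0.52490/0.5315) = 0.993772.
In 3600 s of true time the clock registers 3600/0.993772 = 3622.6 s, so it gains 23 s.

gain 23 s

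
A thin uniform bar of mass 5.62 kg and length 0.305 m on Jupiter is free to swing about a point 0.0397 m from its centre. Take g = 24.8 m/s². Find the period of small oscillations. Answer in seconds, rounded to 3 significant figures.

0.612 s

For a physical pendulum T = 2π√(I/(mgd)), with d = 0.03970 m from pivot to centre of mass.
I_cm = mL²/12 = 5.62 × 0.305²/12 = 0.04357 kg·m²; I = I_cm + md² = 0.04357 + 5.62 × 0.03970² = 0.05242 kg·m².
T = 2π√(0.05242/(5.62 × 24.8 × 0.03970)) = 0.612 s.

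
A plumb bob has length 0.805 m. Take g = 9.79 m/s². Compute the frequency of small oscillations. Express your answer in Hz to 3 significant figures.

0.555 Hz

T = 2π√(L/g) = 2π√(0.805/9.79) = 1.802 s, so f = 1/T = 0.555 Hz.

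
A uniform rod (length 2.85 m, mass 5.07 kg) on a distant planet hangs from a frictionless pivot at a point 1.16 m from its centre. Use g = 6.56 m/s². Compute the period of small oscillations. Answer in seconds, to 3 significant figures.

For a physical pendulum T = 2π√(I/(mgd)), with d = 1.160 m from pivot to centre of mass.
I_cm = mL²/12 = 5.07 × 2.85²/12 = 3.432 kg·m²; I = I_cm + md² = 3.432 + 5.07 × 1.160² = 10.25 kg·m².
T = 2π√(10.25/(5.07 × 6.56 × 1.160)) = 3.24 s.

3.24 s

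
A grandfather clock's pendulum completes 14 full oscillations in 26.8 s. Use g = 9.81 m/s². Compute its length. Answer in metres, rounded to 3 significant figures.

0.911 m

T = 26.8/14 = 1.914 s.
From T = 2π√(L/g), L = gT²/(4π²) = 9.81 × 1.914²/(4π²) = 0.911 m.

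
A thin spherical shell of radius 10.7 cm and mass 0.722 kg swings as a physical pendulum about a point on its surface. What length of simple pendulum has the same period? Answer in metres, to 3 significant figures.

The equivalent simple-pendulum length is L_eq = I/(md), where I is about the pivot and d = 0.1070 m.
I_cm = (2/3)mR² = 0.005511 kg·m², so I = I_cm + md² = 0.005511 + 0.008266 = 0.01378 kg·m².
L_eq = 0.01378/(0.722 × 0.1070) = 0.178 m.

0.178 m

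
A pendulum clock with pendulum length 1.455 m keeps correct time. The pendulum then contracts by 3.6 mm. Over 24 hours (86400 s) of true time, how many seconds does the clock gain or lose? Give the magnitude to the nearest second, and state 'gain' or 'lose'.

T ∝ √L, so T'/T = √(1.45140/1.455) = 0.998762.
In 86400 s of true time the clock registers 86400/0.998762 = 86507.1 s, so it gains 107 s.

gain 107 s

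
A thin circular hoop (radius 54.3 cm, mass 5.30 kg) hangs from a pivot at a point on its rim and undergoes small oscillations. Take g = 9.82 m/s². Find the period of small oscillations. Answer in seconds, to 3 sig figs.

2.09 s

I_cm = mr² = 1.563 kg·m². The pivot is at distance d = 0.543 m from the centre of mass.
By the parallel-axis theorem, I = I_cm + md² = 1.563 + 1.563 = 3.125 kg·m².
T = 2π√(I/(mgd)) = 2π√(3.125/(5.30 × 9.82 × 0.543)) = 2.09 s.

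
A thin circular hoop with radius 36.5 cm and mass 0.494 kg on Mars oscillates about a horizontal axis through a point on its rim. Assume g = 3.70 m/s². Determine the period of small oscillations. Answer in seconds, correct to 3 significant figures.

2.79 s

I_cm = mr² = 0.06581 kg·m². The pivot is at distance d = 0.365 m from the centre of mass.
By the parallel-axis theorem, I = I_cm + md² = 0.06581 + 0.06581 = 0.1316 kg·m².
T = 2π√(I/(mgd)) = 2π√(0.1316/(0.494 × 3.70 × 0.365)) = 2.79 s.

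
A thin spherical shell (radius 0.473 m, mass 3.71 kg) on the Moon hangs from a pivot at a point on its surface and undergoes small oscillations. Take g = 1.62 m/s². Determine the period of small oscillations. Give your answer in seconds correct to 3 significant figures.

I_cm = (2/3)mr² = 0.5534 kg·m². The pivot is at distance d = 0.473 m from the centre of mass.
By the parallel-axis theorem, I = I_cm + md² = 0.5534 + 0.8300 = 1.383 kg·m².
T = 2π√(I/(mgd)) = 2π√(1.383/(3.71 × 1.62 × 0.473)) = 4.38 s.

4.38 s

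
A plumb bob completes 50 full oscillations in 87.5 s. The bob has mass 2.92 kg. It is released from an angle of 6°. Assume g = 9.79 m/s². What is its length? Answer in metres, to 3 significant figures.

T = 87.5/50 = 1.750 s.
From T = 2π√(L/g), L = gT²/(4π²) = 9.79 × 1.750²/(4π²) = 0.759 m.

0.759 m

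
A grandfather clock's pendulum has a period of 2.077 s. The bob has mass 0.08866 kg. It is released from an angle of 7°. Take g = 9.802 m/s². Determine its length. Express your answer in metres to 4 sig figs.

From T = 2π√(L/g), L = gT²/(4π²) = 9.802 × 2.0770²/(4π²) = 1.071 m.

1.071 m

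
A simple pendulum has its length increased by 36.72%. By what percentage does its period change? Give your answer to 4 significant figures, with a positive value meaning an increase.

16.93%

T ∝ √L, so T'/T = √(1.3672) = 1.1693.
Percentage change in T = (1.1693 − 1) × 100% = 16.93%.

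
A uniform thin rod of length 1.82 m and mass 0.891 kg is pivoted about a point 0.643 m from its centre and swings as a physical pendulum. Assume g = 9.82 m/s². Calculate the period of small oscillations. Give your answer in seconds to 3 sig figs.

For a physical pendulum T = 2π√(I/(mgd)), with d = 0.6430 m from pivot to centre of mass.
I_cm = mL²/12 = 0.891 × 1.82²/12 = 0.2459 kg·m²; I = I_cm + md² = 0.2459 + 0.891 × 0.6430² = 0.6143 kg·m².
T = 2π√(0.6143/(0.891 × 9.82 × 0.6430)) = 2.08 s.

2.08 s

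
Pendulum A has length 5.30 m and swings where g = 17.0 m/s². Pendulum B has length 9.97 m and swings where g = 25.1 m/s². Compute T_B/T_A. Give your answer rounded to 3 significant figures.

T = 2π√(L/g), so T_B/T_A = √((L_B/g_B)/(L_A/g_A)) = √((9.97/25.1)/(5.30/17.0)) = 1.13.

1.13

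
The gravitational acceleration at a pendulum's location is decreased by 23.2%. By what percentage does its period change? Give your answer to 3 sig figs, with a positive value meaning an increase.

T ∝ 1/√g, so T'/T = 1/√(0.7680) = 1.141.
Percentage change in T = (1.141 − 1) × 100% = 14.1%.

14.1%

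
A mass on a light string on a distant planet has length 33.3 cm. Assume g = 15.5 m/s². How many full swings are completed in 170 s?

184

T = 2π√(L/g) = 2π√(0.333/15.5) = 0.9210 s.
Number of complete oscillations = ⌊170/0.9210⌋ = ⌊184.6⌋ = 184.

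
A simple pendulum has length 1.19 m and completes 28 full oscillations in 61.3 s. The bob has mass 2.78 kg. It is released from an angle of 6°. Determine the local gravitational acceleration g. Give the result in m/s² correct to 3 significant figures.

T = 61.3/28 = 2.189 s.
From T = 2π√(L/g), g = 4π²L/T² = 4π² × 1.19/2.189² = 9.80 m/s².

9.80 m/s²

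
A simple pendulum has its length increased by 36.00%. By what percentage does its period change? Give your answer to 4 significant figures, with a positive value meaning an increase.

T ∝ √L, so T'/T = √(1.3600) = 1.1662.
Percentage change in T = (1.1662 − 1) × 100% = 16.62%.

16.62%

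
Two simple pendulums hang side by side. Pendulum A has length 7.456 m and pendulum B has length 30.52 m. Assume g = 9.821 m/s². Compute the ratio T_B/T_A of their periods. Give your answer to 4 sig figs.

2.023

T ∝ √L, so T_B/T_A = √(L_B/L_A) = √(30.52/7.456) = 2.023.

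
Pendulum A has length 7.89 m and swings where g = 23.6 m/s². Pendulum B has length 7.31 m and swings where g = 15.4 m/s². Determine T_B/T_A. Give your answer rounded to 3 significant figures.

T = 2π√(L/g), so T_B/T_A = √((L_B/g_B)/(L_A/g_A)) = √((7.31/15.4)/(7.89/23.6)) = 1.19.

1.19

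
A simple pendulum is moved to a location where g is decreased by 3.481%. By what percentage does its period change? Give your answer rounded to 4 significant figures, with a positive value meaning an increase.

1.787%

T ∝ 1/√g, so T'/T = 1/√(0.96519) = 1.0179.
Percentage change in T = (1.0179 − 1) × 100% = 1.787%.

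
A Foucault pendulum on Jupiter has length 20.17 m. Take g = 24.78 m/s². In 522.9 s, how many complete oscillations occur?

92

T = 2π√(L/g) = 2π√(20.17/24.78) = 5.6687 s.
Number of complete oscillations = ⌊522.9/5.6687⌋ = ⌊92.244⌋ = 92.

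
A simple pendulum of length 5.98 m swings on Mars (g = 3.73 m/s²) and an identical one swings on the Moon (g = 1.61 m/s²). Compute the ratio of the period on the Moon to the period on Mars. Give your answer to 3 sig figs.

T ∝ 1/√g, so T₂/T₁ = √(g₁/g₂) = √(3.73/1.61) = 1.52.

1.52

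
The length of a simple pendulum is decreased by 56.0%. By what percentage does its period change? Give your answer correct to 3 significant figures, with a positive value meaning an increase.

T ∝ √L, so T'/T = √(0.4400) = 0.6633.
Percentage change in T = (0.6633 − 1) × 100% = -33.7%.

-33.7%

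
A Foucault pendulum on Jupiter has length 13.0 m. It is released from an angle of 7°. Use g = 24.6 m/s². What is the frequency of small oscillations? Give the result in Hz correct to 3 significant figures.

T = 2π√(L/g) = 2π√(13.0/24.6) = 4.568 s, so f = 1/T = 0.219 Hz.

0.219 Hz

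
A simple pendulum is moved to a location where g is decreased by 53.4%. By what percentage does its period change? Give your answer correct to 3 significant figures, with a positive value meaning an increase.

T ∝ 1/√g, so T'/T = 1/√(0.4660) = 1.465.
Percentage change in T = (1.465 − 1) × 100% = 46.5%.

46.5%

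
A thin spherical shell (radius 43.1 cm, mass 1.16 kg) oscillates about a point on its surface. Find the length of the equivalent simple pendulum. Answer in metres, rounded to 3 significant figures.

0.718 m

The equivalent simple-pendulum length is L_eq = I/(md), where I is about the pivot and d = 0.4310 m.
I_cm = (2/3)mR² = 0.1437 kg·m², so I = I_cm + md² = 0.1437 + 0.2155 = 0.3591 kg·m².
L_eq = 0.3591/(1.16 × 0.4310) = 0.718 m.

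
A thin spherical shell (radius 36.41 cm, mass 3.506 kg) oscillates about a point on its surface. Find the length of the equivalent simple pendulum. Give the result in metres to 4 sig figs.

0.6068 m

The equivalent simple-pendulum length is L_eq = I/(md), where I is about the pivot and d = 0.36410 m.
I_cm = (2/3)mR² = 0.30986 kg·m², so I = I_cm + md² = 0.30986 + 0.46479 = 0.77464 kg·m².
L_eq = 0.77464/(3.506 × 0.36410) = 0.6068 m.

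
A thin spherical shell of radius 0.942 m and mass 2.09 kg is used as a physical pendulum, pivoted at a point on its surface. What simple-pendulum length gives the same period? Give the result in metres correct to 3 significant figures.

1.57 m

The equivalent simple-pendulum length is L_eq = I/(md), where I is about the pivot and d = 0.9420 m.
I_cm = (2/3)mR² = 1.236 kg·m², so I = I_cm + md² = 1.236 + 1.855 = 3.091 kg·m².
L_eq = 3.091/(2.09 × 0.9420) = 1.57 m.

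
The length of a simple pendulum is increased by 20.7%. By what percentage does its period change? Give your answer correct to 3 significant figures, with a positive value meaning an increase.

T ∝ √L, so T'/T = √(1.207) = 1.099.
Percentage change in T = (1.099 − 1) × 100% = 9.86%.

9.86%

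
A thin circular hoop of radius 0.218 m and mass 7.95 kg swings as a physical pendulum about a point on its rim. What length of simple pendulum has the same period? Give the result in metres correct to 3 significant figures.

The equivalent simple-pendulum length is L_eq = I/(md), where I is about the pivot and d = 0.2180 m.
I_cm = mR² = 0.3778 kg·m², so I = I_cm + md² = 0.3778 + 0.3778 = 0.7556 kg·m².
L_eq = 0.7556/(7.95 × 0.2180) = 0.436 m.

0.436 m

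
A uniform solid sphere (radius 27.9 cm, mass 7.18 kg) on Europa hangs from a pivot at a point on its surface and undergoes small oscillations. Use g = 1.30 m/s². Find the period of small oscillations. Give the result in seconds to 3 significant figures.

I_cm = (2/5)mr² = 0.2236 kg·m². The pivot is at distance d = 0.279 m from the centre of mass.
By the parallel-axis theorem, I = I_cm + md² = 0.2236 + 0.5589 = 0.7825 kg·m².
T = 2π√(I/(mgd)) = 2π√(0.7825/(7.18 × 1.30 × 0.279)) = 3.44 s.

3.44 s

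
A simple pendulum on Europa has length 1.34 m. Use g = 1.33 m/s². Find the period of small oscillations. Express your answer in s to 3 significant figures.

T = 2π√(L/g) = 2π√(1.34/1.33) = 2π × 1.004 = 6.31 s.

6.31 s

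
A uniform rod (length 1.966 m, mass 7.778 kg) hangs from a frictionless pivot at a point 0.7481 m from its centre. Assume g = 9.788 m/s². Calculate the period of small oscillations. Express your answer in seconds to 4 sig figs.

For a physical pendulum T = 2π√(I/(mgd)), with d = 0.74810 m from pivot to centre of mass.
I_cm = mL²/12 = 7.778 × 1.966²/12 = 2.5053 kg·m²; I = I_cm + md² = 2.5053 + 7.778 × 0.74810² = 6.8583 kg·m².
T = 2π√(6.8583/(7.778 × 9.788 × 0.74810)) = 2.180 s.

2.180 s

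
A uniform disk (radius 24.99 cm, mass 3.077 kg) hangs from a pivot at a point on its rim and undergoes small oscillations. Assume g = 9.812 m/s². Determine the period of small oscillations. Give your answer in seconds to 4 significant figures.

I_cm = ½mr² = 0.096079 kg·m². The pivot is at distance d = 0.2499 m from the centre of mass.
By the parallel-axis theorem, I = I_cm + md² = 0.096079 + 0.19216 = 0.28824 kg·m².
T = 2π√(I/(mgd)) = 2π√(0.28824/(3.077 × 9.812 × 0.2499)) = 1.228 s.

1.228 s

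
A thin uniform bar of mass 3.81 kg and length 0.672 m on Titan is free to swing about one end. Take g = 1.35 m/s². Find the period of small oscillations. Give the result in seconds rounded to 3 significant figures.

For a physical pendulum T = 2π√(I/(mgd)), with d = 0.3360 m from pivot to centre of mass.
I_cm = mL²/12 = 3.81 × 0.672²/12 = 0.1434 kg·m²; I = I_cm + md² = 0.1434 + 3.81 × 0.3360² = 0.5735 kg·m².
T = 2π√(0.5735/(3.81 × 1.35 × 0.3360)) = 3.62 s.

3.62 s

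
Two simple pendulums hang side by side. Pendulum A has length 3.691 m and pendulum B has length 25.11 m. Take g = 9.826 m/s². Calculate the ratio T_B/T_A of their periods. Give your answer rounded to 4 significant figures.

2.608

T ∝ √L, so T_B/T_A = √(L_B/L_A) = √(25.11/3.691) = 2.608.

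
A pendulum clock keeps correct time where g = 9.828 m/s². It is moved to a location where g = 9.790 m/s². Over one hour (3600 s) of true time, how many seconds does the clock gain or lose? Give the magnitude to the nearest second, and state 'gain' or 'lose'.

lose 7 s

The clock's period scales as T ∝ 1/√g, so T'/T = √(9.828/9.790) = 1.00194.
In 3600 s of true time the clock registers 3600/1.00194 = 3593.0 s, so it loses 7 s.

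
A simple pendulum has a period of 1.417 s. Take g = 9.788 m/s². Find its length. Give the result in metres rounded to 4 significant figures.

0.4978 m

From T = 2π√(L/g), L = gT²/(4π²) = 9.788 × 1.4170²/(4π²) = 0.4978 m.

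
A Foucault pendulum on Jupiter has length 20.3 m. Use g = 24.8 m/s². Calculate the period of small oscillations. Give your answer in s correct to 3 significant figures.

T = 2π√(L/g) = 2π√(20.3/24.8) = 2π × 0.9047 = 5.68 s.

5.68 s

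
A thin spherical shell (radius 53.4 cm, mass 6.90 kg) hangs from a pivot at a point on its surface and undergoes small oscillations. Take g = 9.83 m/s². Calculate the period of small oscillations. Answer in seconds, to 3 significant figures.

I_cm = (2/3)mr² = 1.312 kg·m². The pivot is at distance d = 0.534 m from the centre of mass.
By the parallel-axis theorem, I = I_cm + md² = 1.312 + 1.968 = 3.279 kg·m².
T = 2π√(I/(mgd)) = 2π√(3.279/(6.90 × 9.83 × 0.534)) = 1.89 s.

1.89 s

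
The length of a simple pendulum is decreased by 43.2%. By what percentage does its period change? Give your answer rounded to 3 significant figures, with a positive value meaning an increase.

-24.6%

T ∝ √L, so T'/T = √(0.5680) = 0.7537.
Percentage change in T = (0.7537 − 1) × 100% = -24.6%.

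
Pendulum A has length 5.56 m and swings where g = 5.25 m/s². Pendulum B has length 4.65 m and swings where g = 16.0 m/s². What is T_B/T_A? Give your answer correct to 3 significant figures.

0.524

T = 2π√(L/g), so T_B/T_A = √((L_B/g_B)/(L_A/g_A)) = √((4.65/16.0)/(5.56/5.25)) = 0.524.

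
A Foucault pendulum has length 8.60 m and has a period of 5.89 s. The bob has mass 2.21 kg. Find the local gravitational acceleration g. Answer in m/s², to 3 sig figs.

From T = 2π√(L/g), g = 4π²L/T² = 4π² × 8.60/5.890² = 9.79 m/s².

9.79 m/s²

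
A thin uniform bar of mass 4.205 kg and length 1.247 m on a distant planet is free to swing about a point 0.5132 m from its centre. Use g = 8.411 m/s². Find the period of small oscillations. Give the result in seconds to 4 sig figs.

1.896 s

For a physical pendulum T = 2π√(I/(mgd)), with d = 0.51320 m from pivot to centre of mass.
I_cm = mL²/12 = 4.205 × 1.247²/12 = 0.54490 kg·m²; I = I_cm + md² = 0.54490 + 4.205 × 0.51320² = 1.6524 kg·m².
T = 2π√(1.6524/(4.205 × 8.411 × 0.51320)) = 1.896 s.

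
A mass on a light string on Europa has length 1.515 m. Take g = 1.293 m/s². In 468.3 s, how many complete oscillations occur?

68

T = 2π√(L/g) = 2π√(1.515/1.293) = 6.8012 s.
Number of complete oscillations = ⌊468.3/6.8012⌋ = ⌊68.855⌋ = 68.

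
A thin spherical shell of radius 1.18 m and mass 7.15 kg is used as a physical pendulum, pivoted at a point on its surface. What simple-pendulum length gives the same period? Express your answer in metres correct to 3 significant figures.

The equivalent simple-pendulum length is L_eq = I/(md), where I is about the pivot and d = 1.180 m.
I_cm = (2/3)mR² = 6.637 kg·m², so I = I_cm + md² = 6.637 + 9.956 = 16.59 kg·m².
L_eq = 16.59/(7.15 × 1.180) = 1.97 m.

1.97 m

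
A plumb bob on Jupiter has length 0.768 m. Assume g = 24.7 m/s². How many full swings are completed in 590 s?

532

T = 2π√(L/g) = 2π√(0.768/24.7) = 1.108 s.
Number of complete oscillations = ⌊590/1.108⌋ = ⌊532.5⌋ = 532.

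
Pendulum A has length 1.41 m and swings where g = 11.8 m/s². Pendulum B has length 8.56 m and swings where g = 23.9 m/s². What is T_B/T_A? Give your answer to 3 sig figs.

T = 2π√(L/g), so T_B/T_A = √((L_B/g_B)/(L_A/g_A)) = √((8.56/23.9)/(1.41/11.8)) = 1.73.

1.73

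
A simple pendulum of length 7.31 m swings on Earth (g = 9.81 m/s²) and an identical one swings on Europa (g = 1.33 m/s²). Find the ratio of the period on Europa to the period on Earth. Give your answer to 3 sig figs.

2.72

T ∝ 1/√g, so T₂/T₁ = √(g₁/g₂) = √(9.81/1.33) = 2.72.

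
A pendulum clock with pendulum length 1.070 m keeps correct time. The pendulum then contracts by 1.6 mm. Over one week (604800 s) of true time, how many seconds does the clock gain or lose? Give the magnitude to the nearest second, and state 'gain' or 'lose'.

gain 453 s

T ∝ √L, so T'/T = √(1.06840/1.070) = 0.999252.
In 604800 s of true time the clock registers 604800/0.999252 = 605252.7 s, so it gains 453 s.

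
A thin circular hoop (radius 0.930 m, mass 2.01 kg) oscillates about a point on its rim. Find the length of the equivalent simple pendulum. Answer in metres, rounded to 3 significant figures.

1.86 m

The equivalent simple-pendulum length is L_eq = I/(md), where I is about the pivot and d = 0.9300 m.
I_cm = mR² = 1.738 kg·m², so I = I_cm + md² = 1.738 + 1.738 = 3.477 kg·m².
L_eq = 3.477/(2.01 × 0.9300) = 1.86 m.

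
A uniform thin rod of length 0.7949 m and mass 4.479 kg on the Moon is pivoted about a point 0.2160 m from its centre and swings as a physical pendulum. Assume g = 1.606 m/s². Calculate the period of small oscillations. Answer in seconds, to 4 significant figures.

3.362 s

For a physical pendulum T = 2π√(I/(mgd)), with d = 0.21600 m from pivot to centre of mass.
I_cm = mL²/12 = 4.479 × 0.7949²/12 = 0.23584 kg·m²; I = I_cm + md² = 0.23584 + 4.479 × 0.21600² = 0.44482 kg·m².
T = 2π√(0.44482/(4.479 × 1.606 × 0.21600)) = 3.362 s.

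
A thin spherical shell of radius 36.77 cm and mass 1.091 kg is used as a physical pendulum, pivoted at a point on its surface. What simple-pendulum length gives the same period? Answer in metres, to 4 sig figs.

The equivalent simple-pendulum length is L_eq = I/(md), where I is about the pivot and d = 0.36770 m.
I_cm = (2/3)mR² = 0.098338 kg·m², so I = I_cm + md² = 0.098338 + 0.14751 = 0.24584 kg·m².
L_eq = 0.24584/(1.091 × 0.36770) = 0.6128 m.

0.6128 m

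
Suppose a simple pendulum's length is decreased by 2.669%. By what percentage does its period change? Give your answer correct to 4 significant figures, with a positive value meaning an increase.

-1.344%

T ∝ √L, so T'/T = √(0.97331) = 0.98656.
Percentage change in T = (0.98656 − 1) × 100% = -1.344%.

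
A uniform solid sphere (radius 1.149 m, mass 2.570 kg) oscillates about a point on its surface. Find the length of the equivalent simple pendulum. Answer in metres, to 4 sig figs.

The equivalent simple-pendulum length is L_eq = I/(md), where I is about the pivot and d = 1.1490 m.
I_cm = (2/5)mR² = 1.3572 kg·m², so I = I_cm + md² = 1.3572 + 3.3929 = 4.7501 kg·m².
L_eq = 4.7501/(2.570 × 1.1490) = 1.609 m.

1.609 m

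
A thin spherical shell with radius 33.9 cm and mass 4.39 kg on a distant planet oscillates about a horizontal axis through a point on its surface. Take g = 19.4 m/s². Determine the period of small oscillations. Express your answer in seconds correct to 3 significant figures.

I_cm = (2/3)mr² = 0.3363 kg·m². The pivot is at distance d = 0.339 m from the centre of mass.
By the parallel-axis theorem, I = I_cm + md² = 0.3363 + 0.5045 = 0.8408 kg·m².
T = 2π√(I/(mgd)) = 2π√(0.8408/(4.39 × 19.4 × 0.339)) = 1.07 s.

1.07 s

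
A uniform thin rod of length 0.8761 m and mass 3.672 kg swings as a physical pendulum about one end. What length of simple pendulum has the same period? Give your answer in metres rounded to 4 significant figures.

The equivalent simple-pendulum length is L_eq = I/(md), where I is about the pivot and d = 0.43805 m.
I_cm = (1/12)mL² = 0.23487 kg·m², so I = I_cm + md² = 0.23487 + 0.70461 = 0.93948 kg·m².
L_eq = 0.93948/(3.672 × 0.43805) = 0.5841 m.

0.5841 m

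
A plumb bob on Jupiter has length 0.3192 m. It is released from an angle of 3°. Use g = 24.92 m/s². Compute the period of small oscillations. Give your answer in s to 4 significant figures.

0.7111 s

T = 2π√(L/g) = 2π√(0.3192/24.92) = 2π × 0.11318 = 0.7111 s.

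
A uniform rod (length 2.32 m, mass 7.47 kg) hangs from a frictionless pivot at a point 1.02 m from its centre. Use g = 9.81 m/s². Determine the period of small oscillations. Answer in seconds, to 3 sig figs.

2.42 s

For a physical pendulum T = 2π√(I/(mgd)), with d = 1.020 m from pivot to centre of mass.
I_cm = mL²/12 = 7.47 × 2.32²/12 = 3.351 kg·m²; I = I_cm + md² = 3.351 + 7.47 × 1.020² = 11.12 kg·m².
T = 2π√(11.12/(7.47 × 9.81 × 1.020)) = 2.42 s.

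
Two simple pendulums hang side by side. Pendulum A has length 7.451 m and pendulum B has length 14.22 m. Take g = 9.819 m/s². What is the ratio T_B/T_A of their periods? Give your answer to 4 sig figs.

1.381

T ∝ √L, so T_B/T_A = √(L_B/L_A) = √(14.22/7.451) = 1.381.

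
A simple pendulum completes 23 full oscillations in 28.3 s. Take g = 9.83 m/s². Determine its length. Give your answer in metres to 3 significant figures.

T = 28.3/23 = 1.230 s.
From T = 2π√(L/g), L = gT²/(4π²) = 9.83 × 1.230²/(4π²) = 0.377 m.

0.377 m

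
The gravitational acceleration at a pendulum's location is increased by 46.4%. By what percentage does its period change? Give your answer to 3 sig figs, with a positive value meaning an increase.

-17.4%

T ∝ 1/√g, so T'/T = 1/√(1.464) = 0.8265.
Percentage change in T = (0.8265 − 1) × 100% = -17.4%.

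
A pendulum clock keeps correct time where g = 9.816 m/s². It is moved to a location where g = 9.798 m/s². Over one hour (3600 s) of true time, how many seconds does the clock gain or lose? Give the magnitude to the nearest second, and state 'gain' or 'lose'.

lose 3 s

The clock's period scales as T ∝ 1/√g, so T'/T = √(9.816/9.798) = 1.00092.
In 3600 s of true time the clock registers 3600/1.00092 = 3596.7 s, so it loses 3 s.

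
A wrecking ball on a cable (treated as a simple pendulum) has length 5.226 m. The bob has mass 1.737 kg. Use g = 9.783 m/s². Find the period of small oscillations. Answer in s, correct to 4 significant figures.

T = 2π√(L/g) = 2π√(5.226/9.783) = 2π × 0.73088 = 4.592 s.

4.592 s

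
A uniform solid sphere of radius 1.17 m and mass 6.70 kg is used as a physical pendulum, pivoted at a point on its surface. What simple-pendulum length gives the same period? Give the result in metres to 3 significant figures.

The equivalent simple-pendulum length is L_eq = I/(md), where I is about the pivot and d = 1.170 m.
I_cm = (2/5)mR² = 3.669 kg·m², so I = I_cm + md² = 3.669 + 9.172 = 12.84 kg·m².
L_eq = 12.84/(6.70 × 1.170) = 1.64 m.

1.64 m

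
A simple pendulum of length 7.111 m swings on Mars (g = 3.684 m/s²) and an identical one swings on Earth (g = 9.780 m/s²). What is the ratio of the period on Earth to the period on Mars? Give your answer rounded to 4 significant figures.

0.6137

T ∝ 1/√g, so T₂/T₁ = √(g₁/g₂) = √(3.684/9.780) = 0.6137.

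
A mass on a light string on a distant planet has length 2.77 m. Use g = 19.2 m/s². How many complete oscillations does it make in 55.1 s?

23

T = 2π√(L/g) = 2π√(2.77/19.2) = 2.387 s.
Number of complete oscillations = ⌊55.1/2.387⌋ = ⌊23.09⌋ = 23.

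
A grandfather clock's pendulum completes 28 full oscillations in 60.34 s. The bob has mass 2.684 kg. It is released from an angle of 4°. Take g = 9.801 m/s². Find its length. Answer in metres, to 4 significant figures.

T = 60.34/28 = 2.1550 s.
From T = 2π√(L/g), L = gT²/(4π²) = 9.801 × 2.1550²/(4π²) = 1.153 m.

1.153 m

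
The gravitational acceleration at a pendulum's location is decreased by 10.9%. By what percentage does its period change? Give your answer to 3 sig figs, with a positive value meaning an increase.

T ∝ 1/√g, so T'/T = 1/√(0.8910) = 1.059.
Percentage change in T = (1.059 − 1) × 100% = 5.94%.

5.94%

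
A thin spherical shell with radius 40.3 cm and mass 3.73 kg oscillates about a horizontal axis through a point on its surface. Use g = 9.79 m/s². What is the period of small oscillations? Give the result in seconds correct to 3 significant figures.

I_cm = (2/3)mr² = 0.4039 kg·m². The pivot is at distance d = 0.403 m from the centre of mass.
By the parallel-axis theorem, I = I_cm + md² = 0.4039 + 0.6058 = 1.010 kg·m².
T = 2π√(I/(mgd)) = 2π√(1.010/(3.73 × 9.79 × 0.403)) = 1.65 s.

1.65 s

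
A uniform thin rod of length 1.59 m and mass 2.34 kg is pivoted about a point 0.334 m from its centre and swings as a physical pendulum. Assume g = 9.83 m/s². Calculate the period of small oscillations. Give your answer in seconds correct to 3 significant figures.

1.97 s

For a physical pendulum T = 2π√(I/(mgd)), with d = 0.3340 m from pivot to centre of mass.
I_cm = mL²/12 = 2.34 × 1.59²/12 = 0.4930 kg·m²; I = I_cm + md² = 0.4930 + 2.34 × 0.3340² = 0.7540 kg·m².
T = 2π√(0.7540/(2.34 × 9.83 × 0.3340)) = 1.97 s.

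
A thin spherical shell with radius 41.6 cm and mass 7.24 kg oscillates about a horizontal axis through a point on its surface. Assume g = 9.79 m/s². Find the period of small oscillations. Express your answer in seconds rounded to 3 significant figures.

1.67 s

I_cm = (2/3)mr² = 0.8353 kg·m². The pivot is at distance d = 0.416 m from the centre of mass.
By the parallel-axis theorem, I = I_cm + md² = 0.8353 + 1.253 = 2.088 kg·m².
T = 2π√(I/(mgd)) = 2π√(2.088/(7.24 × 9.79 × 0.416)) = 1.67 s.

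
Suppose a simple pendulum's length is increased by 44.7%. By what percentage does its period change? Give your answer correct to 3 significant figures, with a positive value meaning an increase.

T ∝ √L, so T'/T = √(1.447) = 1.203.
Percentage change in T = (1.203 − 1) × 100% = 20.3%.

20.3%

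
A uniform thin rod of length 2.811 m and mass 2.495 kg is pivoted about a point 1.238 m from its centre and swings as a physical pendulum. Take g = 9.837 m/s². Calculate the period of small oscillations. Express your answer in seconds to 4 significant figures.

2.665 s

For a physical pendulum T = 2π√(I/(mgd)), with d = 1.2380 m from pivot to centre of mass.
I_cm = mL²/12 = 2.495 × 2.811²/12 = 1.6429 kg·m²; I = I_cm + md² = 1.6429 + 2.495 × 1.2380² = 5.4668 kg·m².
T = 2π√(5.4668/(2.495 × 9.837 × 1.2380)) = 2.665 s.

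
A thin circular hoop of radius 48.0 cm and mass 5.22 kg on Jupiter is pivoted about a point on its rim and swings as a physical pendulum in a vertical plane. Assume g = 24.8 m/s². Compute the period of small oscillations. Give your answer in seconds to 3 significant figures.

I_cm = mr² = 1.203 kg·m². The pivot is at distance d = 0.480 m from the centre of mass.
By the parallel-axis theorem, I = I_cm + md² = 1.203 + 1.203 = 2.405 kg·m².
T = 2π√(I/(mgd)) = 2π√(2.405/(5.22 × 24.8 × 0.480)) = 1.24 s.

1.24 s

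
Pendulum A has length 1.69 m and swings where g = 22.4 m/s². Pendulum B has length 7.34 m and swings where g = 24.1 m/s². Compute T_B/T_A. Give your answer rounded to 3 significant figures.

2.01

T = 2π√(L/g), so T_B/T_A = √((L_B/g_B)/(L_A/g_A)) = √((7.34/24.1)/(1.69/22.4)) = 2.01.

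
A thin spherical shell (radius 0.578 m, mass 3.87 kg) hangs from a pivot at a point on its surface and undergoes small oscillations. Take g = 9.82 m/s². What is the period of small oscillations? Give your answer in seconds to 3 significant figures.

1.97 s

I_cm = (2/3)mr² = 0.8619 kg·m². The pivot is at distance d = 0.578 m from the centre of mass.
By the parallel-axis theorem, I = I_cm + md² = 0.8619 + 1.293 = 2.155 kg·m².
T = 2π√(I/(mgd)) = 2π√(2.155/(3.87 × 9.82 × 0.578)) = 1.97 s.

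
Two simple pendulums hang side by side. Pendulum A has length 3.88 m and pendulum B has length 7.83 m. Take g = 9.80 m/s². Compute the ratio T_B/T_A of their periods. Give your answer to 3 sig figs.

T ∝ √L, so T_B/T_A = √(L_B/L_A) = √(7.83/3.88) = 1.42.

1.42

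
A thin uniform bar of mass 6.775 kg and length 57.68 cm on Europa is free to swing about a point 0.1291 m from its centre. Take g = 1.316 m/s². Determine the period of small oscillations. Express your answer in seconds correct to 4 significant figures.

3.212 s

For a physical pendulum T = 2π√(I/(mgd)), with d = 0.12910 m from pivot to centre of mass.
I_cm = mL²/12 = 6.775 × 0.5768²/12 = 0.18784 kg·m²; I = I_cm + md² = 0.18784 + 6.775 × 0.12910² = 0.30075 kg·m².
T = 2π√(0.30075/(6.775 × 1.316 × 0.12910)) = 3.212 s.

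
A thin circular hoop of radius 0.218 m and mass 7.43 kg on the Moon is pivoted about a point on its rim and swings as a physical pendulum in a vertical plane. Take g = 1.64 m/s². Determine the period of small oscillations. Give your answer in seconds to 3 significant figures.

I_cm = mr² = 0.3531 kg·m². The pivot is at distance d = 0.218 m from the centre of mass.
By the parallel-axis theorem, I = I_cm + md² = 0.3531 + 0.3531 = 0.7062 kg·m².
T = 2π√(I/(mgd)) = 2π√(0.7062/(7.43 × 1.64 × 0.218)) = 3.24 s.

3.24 s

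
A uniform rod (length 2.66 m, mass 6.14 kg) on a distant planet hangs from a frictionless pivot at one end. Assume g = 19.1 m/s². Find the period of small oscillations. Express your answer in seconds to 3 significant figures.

1.91 s

For a physical pendulum T = 2π√(I/(mgd)), with d = 1.330 m from pivot to centre of mass.
I_cm = mL²/12 = 6.14 × 2.66²/12 = 3.620 kg·m²; I = I_cm + md² = 3.620 + 6.14 × 1.330² = 14.48 kg·m².
T = 2π√(14.48/(6.14 × 19.1 × 1.330)) = 1.91 s.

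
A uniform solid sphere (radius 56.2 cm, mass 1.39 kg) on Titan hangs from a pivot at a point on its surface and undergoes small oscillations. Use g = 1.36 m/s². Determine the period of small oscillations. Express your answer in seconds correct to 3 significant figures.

4.78 s

I_cm = (2/5)mr² = 0.1756 kg·m². The pivot is at distance d = 0.562 m from the centre of mass.
By the parallel-axis theorem, I = I_cm + md² = 0.1756 + 0.4390 = 0.6146 kg·m².
T = 2π√(I/(mgd)) = 2π√(0.6146/(1.39 × 1.36 × 0.562)) = 4.78 s.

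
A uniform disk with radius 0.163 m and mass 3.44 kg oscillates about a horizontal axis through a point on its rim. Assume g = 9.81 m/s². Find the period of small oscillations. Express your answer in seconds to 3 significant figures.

0.992 s

I_cm = ½mr² = 0.04570 kg·m². The pivot is at distance d = 0.163 m from the centre of mass.
By the parallel-axis theorem, I = I_cm + md² = 0.04570 + 0.09140 = 0.1371 kg·m².
T = 2π√(I/(mgd)) = 2π√(0.1371/(3.44 × 9.81 × 0.163)) = 0.992 s.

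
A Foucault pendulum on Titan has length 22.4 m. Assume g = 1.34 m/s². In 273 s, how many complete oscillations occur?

T = 2π√(L/g) = 2π√(22.4/1.34) = 25.69 s.
Number of complete oscillations = ⌊273/25.69⌋ = ⌊10.63⌋ = 10.

10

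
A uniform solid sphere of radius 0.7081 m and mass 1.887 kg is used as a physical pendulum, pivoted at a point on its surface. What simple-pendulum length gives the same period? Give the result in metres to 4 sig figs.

The equivalent simple-pendulum length is L_eq = I/(md), where I is about the pivot and d = 0.70810 m.
I_cm = (2/5)mR² = 0.37846 kg·m², so I = I_cm + md² = 0.37846 + 0.94615 = 1.3246 kg·m².
L_eq = 1.3246/(1.887 × 0.70810) = 0.9913 m.

0.9913 m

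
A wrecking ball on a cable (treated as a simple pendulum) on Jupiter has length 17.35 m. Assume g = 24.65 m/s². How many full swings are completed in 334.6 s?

63

T = 2π√(L/g) = 2π√(17.35/24.65) = 5.2713 s.
Number of complete oscillations = ⌊334.6/5.2713⌋ = ⌊63.475⌋ = 63.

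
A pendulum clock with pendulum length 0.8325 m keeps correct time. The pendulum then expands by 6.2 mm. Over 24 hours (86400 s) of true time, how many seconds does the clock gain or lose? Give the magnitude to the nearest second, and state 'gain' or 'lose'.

lose 320 s

T ∝ √L, so T'/T = √(0.83870/0.8325) = 1.00372.
In 86400 s of true time the clock registers 86400/1.00372 = 86080.1 s, so it loses 320 s.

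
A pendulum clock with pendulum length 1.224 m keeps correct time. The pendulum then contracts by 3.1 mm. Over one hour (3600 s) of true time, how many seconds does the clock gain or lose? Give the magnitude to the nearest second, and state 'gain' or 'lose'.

T ∝ √L, so T'/T = √(1.22090/1.224) = 0.998733.
In 3600 s of true time the clock registers 3600/0.998733 = 3604.6 s, so it gains 5 s.

gain 5 s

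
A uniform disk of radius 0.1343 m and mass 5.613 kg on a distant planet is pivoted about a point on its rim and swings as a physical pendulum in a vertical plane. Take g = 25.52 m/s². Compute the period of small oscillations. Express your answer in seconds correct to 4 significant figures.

I_cm = ½mr² = 0.050619 kg·m². The pivot is at distance d = 0.1343 m from the centre of mass.
By the parallel-axis theorem, I = I_cm + md² = 0.050619 + 0.10124 = 0.15186 kg·m².
T = 2π√(I/(mgd)) = 2π√(0.15186/(5.613 × 25.52 × 0.1343)) = 0.5582 s.

0.5582 s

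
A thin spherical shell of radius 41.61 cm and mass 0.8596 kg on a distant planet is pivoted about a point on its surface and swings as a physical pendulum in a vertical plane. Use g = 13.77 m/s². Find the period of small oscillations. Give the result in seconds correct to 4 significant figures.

1.410 s

I_cm = (2/3)mr² = 0.099220 kg·m². The pivot is at distance d = 0.4161 m from the centre of mass.
By the parallel-axis theorem, I = I_cm + md² = 0.099220 + 0.14883 = 0.24805 kg·m².
T = 2π√(I/(mgd)) = 2π√(0.24805/(0.8596 × 13.77 × 0.4161)) = 1.410 s.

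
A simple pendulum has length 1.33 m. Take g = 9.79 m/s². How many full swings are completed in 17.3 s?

T = 2π√(L/g) = 2π√(1.33/9.79) = 2.316 s.
Number of complete oscillations = ⌊17.3/2.316⌋ = ⌊7.470⌋ = 7.

7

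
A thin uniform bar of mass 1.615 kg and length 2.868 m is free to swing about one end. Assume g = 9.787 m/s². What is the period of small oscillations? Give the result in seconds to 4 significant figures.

For a physical pendulum T = 2π√(I/(mgd)), with d = 1.4340 m from pivot to centre of mass.
I_cm = mL²/12 = 1.615 × 2.868²/12 = 1.1070 kg·m²; I = I_cm + md² = 1.1070 + 1.615 × 1.4340² = 4.4280 kg·m².
T = 2π√(4.4280/(1.615 × 9.787 × 1.4340)) = 2.777 s.

2.777 s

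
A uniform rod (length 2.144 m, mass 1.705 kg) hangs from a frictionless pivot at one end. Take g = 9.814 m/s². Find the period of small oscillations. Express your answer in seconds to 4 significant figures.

2.398 s

For a physical pendulum T = 2π√(I/(mgd)), with d = 1.0720 m from pivot to centre of mass.
I_cm = mL²/12 = 1.705 × 2.144²/12 = 0.65312 kg·m²; I = I_cm + md² = 0.65312 + 1.705 × 1.0720² = 2.6125 kg·m².
T = 2π√(2.6125/(1.705 × 9.814 × 1.0720)) = 2.398 s.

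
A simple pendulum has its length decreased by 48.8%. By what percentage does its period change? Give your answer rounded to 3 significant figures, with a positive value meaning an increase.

-28.4%

T ∝ √L, so T'/T = √(0.5120) = 0.7155.
Percentage change in T = (0.7155 − 1) × 100% = -28.4%.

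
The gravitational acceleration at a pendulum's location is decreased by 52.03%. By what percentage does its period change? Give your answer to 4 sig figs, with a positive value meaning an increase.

44.38%

T ∝ 1/√g, so T'/T = 1/√(0.47970) = 1.4438.
Percentage change in T = (1.4438 − 1) × 100% = 44.38%.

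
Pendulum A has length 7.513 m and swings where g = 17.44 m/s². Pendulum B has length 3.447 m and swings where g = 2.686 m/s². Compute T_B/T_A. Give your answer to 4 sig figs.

1.726

T = 2π√(L/g), so T_B/T_A = √((L_B/g_B)/(L_A/g_A)) = √((3.447/2.686)/(7.513/17.44)) = 1.726.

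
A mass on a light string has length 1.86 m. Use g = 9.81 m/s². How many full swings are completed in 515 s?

T = 2π√(L/g) = 2π√(1.86/9.81) = 2.736 s.
Number of complete oscillations = ⌊515/2.736⌋ = ⌊188.2⌋ = 188.

188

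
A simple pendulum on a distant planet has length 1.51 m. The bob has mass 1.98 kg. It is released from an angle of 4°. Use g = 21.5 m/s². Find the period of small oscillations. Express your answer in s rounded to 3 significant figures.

1.67 s

T = 2π√(L/g) = 2π√(1.51/21.5) = 2π × 0.2650 = 1.67 s.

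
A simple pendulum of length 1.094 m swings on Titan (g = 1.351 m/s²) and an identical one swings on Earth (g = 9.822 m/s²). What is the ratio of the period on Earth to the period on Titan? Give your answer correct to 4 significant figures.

0.3709

T ∝ 1/√g, so T₂/T₁ = √(g₁/g₂) = √(1.351/9.822) = 0.3709.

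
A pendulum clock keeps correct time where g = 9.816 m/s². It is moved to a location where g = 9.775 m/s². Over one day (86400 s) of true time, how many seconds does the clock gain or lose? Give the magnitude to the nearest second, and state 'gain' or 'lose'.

lose 181 s

The clock's period scales as T ∝ 1/√g, so T'/T = √(9.816/9.775) = 1.00209.
In 86400 s of true time the clock registers 86400/1.00209 = 86219.4 s, so it loses 181 s.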